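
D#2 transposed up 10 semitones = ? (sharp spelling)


D#2: chromatic position 3 in octave 2 → absolute = 2×12 + 3 = 27
Transpose up 10: 27 + 10 = 37
37 = 3×12 + 1 → C# in octave 3
Result = C#3


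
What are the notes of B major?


Major scale pattern: W-W-H-W-W-W-H (2-2-1-2-2-2-1 semitones)
Starting from B:
  B + 2 semitones → C#
  C# + 2 semitones → D#
  D# + 1 semitone → E
  E + 2 semitones → F#
  F# + 2 semitones → G#
  G# + 2 semitones → A#
  A# + 1 semitone → B
Scale = B C# D# E F# G# A#


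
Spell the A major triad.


Reasoning:
Major triad = root + major 3rd (4 semitones) + perfect 5th (7 semitones)
A triad on A stacks thirds, so the chord tones use letter names A-C-E
Root: A
Major 3rd above A: C#
Perfect 5th above A: E
Chord = A C# E


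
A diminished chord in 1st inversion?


Root position: A C Eb
1st inversion: move root up an octave
Bass note: C
Notes (bottom to top) = C Eb A


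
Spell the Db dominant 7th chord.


Reasoning:
Dominant 7th chord = root + major 3rd + perfect 5th + minor 7th
Seventh chords stack in thirds, so the letter names are D-F-A-C
Root: Db
Major 3rd above Db: F
Perfect 5th above Db: Ab
Minor 7th above Db: Cb
Chord = Db F Ab Cb


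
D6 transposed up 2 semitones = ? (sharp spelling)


Let's work it out.
D6: chromatic position 2 in octave 6 → absolute = 6×12 + 2 = 74
Transpose up 2: 74 + 2 = 76
76 = 6×12 + 4 → E in octave 6
Result = E6


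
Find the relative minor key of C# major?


Solution.
The relative minor shares the major's key signature and starts on its 6th degree
6th degree = a major 6th above the tonic; a major 6th above C# is A#
→ relative minor of C# major is A# minor
= A# minor


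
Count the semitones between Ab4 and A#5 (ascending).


Solution.
Absolute semitone position = octave×12 + chromatic position
Ab4: 4×12 + 8 = 56
A#5: 5×12 + 10 = 70
Difference = 70 - 56 = 14
= 14 semitones


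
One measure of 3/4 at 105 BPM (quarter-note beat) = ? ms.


Step by step:
Quarter-note beat duration = 60000 / 105 ms
Beats per measure (3/4) = 3
One measure = 3 × 60000 / 105 = 180000 / 105 ms
= 1714.3 ms


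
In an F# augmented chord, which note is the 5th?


Solution.
Augmented triad = root + major 3rd (4 semitones) + augmented 5th (8 semitones)
A triad on F# stacks thirds, so the chord tones use letter names F-A-C
Root: F#
Major 3rd above F#: A#
Augmented 5th above F#: C##
The 5th = C##


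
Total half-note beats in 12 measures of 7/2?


Solution.
Time signature 7/2: the bottom number 2 means the half note gets one count
The top number 7 means 7 half-note beats per measure
Total = 7 × 12 measures
= 84 half-note beats


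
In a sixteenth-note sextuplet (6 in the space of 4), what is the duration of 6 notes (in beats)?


Reasoning:
Sextuplet: 6 notes occupy the space of 4 sixteenth notes
Space = 4 × 1/4 = 1 beat
Each sextuplet note = 1 / 6 = 1/6 beats
6 notes = 6 × 1/6 = 1
= 1 beat


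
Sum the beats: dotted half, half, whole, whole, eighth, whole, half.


Reasoning:
Beat values:
  dotted half = 3 beats
  half = 2 beats
  whole = 4 beats
  whole = 4 beats
  eighth = 0.5 beats
  whole = 4 beats
  half = 2 beats
Sum = 3 + 2 + 4 + 4 + 0.5 + 4 + 2
= 19.5 beats


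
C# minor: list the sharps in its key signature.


Let's work it out.
Sharp minor keys follow the circle of fifths: A(0), E(1), B(2), F#(3), C#(4), G#(5), D#(6), A#(7)
C# minor has 4 sharps
Order of sharps: F# C# G# D# A# E# B# → first 4: F#, C#, G#, D#
= F#, C#, G#, D#


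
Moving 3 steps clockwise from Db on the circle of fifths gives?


Reasoning:
Each clockwise step on the circle of fifths moves up a perfect 5th
From Db: Db → Ab → Eb → Bb
= Bb


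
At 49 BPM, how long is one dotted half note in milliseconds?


Working:
One quarter-note beat = 60000 / BPM = 60000 / 49 ms
Dotted half note = 3 × quarter note
Duration = 3 × 60000 / 49 = 180000 / 49
= 3673.5 ms


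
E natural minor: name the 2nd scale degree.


Natural minor scale pattern: W-H-W-W-H-W-W (2-1-2-2-1-2-2 semitones)
Starting from E:
  E + 2 semitones → F#
  F# + 1 semitone → G
  G + 2 semitones → A
  A + 2 semitones → B
  B + 1 semitone → C
  C + 2 semitones → D
  D + 2 semitones → E
Scale: E F# G A B C D
Degree 2 = F#


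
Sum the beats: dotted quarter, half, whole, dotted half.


Let's work it out.
Beat values:
  dotted quarter = 1.5 beats
  half = 2 beats
  whole = 4 beats
  dotted half = 3 beats
Sum = 1.5 + 2 + 4 + 3
= 10.5 beats


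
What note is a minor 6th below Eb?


A 6th spans 6 letter names, so from E we land on G
A minor 6th = 8 semitones below Eb
Spell G at that pitch: G
= G


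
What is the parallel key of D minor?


Parallel keys share the same tonic but differ in mode
D minor → parallel is D major
= D major


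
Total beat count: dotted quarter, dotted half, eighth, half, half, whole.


Working:
Beat values:
  dotted quarter = 1.5 beats
  dotted half = 3 beats
  eighth = 0.5 beats
  half = 2 beats
  half = 2 beats
  whole = 4 beats
Sum = 1.5 + 3 + 0.5 + 2 + 2 + 4
= 13 beats


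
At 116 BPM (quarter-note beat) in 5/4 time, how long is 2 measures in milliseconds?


Quarter-note beat duration = 60000 / 116 ms
Beats per measure (5/4) = 5
One measure = 5 × 60000 / 116 = 300000 / 116 ms
2 measures = 2 × 300000 / 116 = 600000 / 116
= 5172.4 ms


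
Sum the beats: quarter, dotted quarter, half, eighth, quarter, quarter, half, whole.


Solution.
Beat values:
  quarter = 1 beat
  dotted quarter = 1.5 beats
  half = 2 beats
  eighth = 0.5 beats
  quarter = 1 beat
  quarter = 1 beat
  half = 2 beats
  whole = 4 beats
Sum = 1 + 1.5 + 2 + 0.5 + 1 + 1 + 2 + 4
= 13 beats


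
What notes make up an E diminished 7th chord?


Diminished 7th chord = root + minor 3rd + diminished 5th + diminished 7th
Seventh chords stack in thirds, so the letter names are E-G-B-D
Root: E
Minor 3rd above E: G
Diminished 5th above E: Bb
Diminished 7th above E: Db
Chord = E G Bb Db


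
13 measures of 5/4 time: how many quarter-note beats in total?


Time signature 5/4: the bottom number 4 means the quarter note gets one count
The top number 5 means 5 quarter-note beats per measure
Total = 5 × 13 measures
= 65 quarter-note beats


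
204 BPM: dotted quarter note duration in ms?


Working:
One quarter-note beat = 60000 / BPM = 60000 / 204 ms
Dotted quarter note = 3/2 × quarter note
Duration = 3/2 × 60000 / 204 = 90000 / 204
= 441.2 ms


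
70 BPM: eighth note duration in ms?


Reasoning:
One quarter-note beat = 60000 / BPM = 60000 / 70 ms
Eighth note = 1/2 × quarter note
Duration = 1/2 × 60000 / 70 = 30000 / 70
= 428.6 ms


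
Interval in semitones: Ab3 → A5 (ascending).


Solution.
Absolute semitone position = octave×12 + chromatic position
Ab3: 3×12 + 8 = 44
A5: 5×12 + 9 = 69
Difference = 69 - 44 = 25
= 25 semitones


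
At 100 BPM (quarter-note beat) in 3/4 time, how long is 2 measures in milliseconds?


Step by step:
Quarter-note beat duration = 60000 / 100 ms
Beats per measure (3/4) = 3
One measure = 3 × 60000 / 100 = 180000 / 100 ms
2 measures = 2 × 180000 / 100 = 360000 / 100
= 3600.0 ms


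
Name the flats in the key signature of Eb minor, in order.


Working:
Flat minor keys: A(0), D(1), G(2), C(3), F(4), Bb(5), Eb(6), Ab(7)
Eb minor has 6 flats
Order of flats: Bb Eb Ab Db Gb Cb Fb → first 6: Bb, Eb, Ab, Db, Gb, Cb
= Bb, Eb, Ab, Db, Gb, Cb


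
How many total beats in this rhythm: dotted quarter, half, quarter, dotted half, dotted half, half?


Solution.
Beat values:
  dotted quarter = 1.5 beats
  half = 2 beats
  quarter = 1 beat
  dotted half = 3 beats
  dotted half = 3 beats
  half = 2 beats
Sum = 1.5 + 2 + 1 + 3 + 3 + 2
= 12.5 beats


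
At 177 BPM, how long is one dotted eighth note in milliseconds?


Let's work it out.
One quarter-note beat = 60000 / BPM = 60000 / 177 ms
Dotted eighth note = 3/4 × quarter note
Duration = 3/4 × 60000 / 177 = 45000 / 177
= 254.2 ms


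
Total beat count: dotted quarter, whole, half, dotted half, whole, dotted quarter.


Let's work it out.
Beat values:
  dotted quarter = 1.5 beats
  whole = 4 beats
  half = 2 beats
  dotted half = 3 beats
  whole = 4 beats
  dotted quarter = 1.5 beats
Sum = 1.5 + 4 + 2 + 3 + 4 + 1.5
= 16 beats


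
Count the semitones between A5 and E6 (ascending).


Reasoning:
Absolute semitone position = octave×12 + chromatic position
A5: 5×12 + 9 = 69
E6: 6×12 + 4 = 76
Difference = 76 - 69 = 7
= 7 semitones


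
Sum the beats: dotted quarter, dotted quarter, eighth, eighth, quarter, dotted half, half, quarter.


Solution.
Beat values:
  dotted quarter = 1.5 beats
  dotted quarter = 1.5 beats
  eighth = 0.5 beats
  eighth = 0.5 beats
  quarter = 1 beat
  dotted half = 3 beats
  half = 2 beats
  quarter = 1 beat
Sum = 1.5 + 1.5 + 0.5 + 0.5 + 1 + 3 + 2 + 1
= 11 beats


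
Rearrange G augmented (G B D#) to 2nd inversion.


Step by step:
Root position: G B D#
2nd inversion: move root and 3rd up an octave
Bass note: D#
Notes (bottom to top) = D# G B


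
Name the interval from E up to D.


Step by step:
Letter names: E → D spans 7 letter names → a 7th
Semitones: E → D = 10 half-steps
A 7th of 10 semitones is a minor 7th
= minor 7th


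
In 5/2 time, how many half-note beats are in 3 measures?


Time signature 5/2: the bottom number 2 means the half note gets one count
The top number 5 means 5 half-note beats per measure
Total = 5 × 3 measures
= 15 half-note beats


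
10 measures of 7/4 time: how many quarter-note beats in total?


Time signature 7/4: the bottom number 4 means the quarter note gets one count
The top number 7 means 7 quarter-note beats per measure
Total = 7 × 10 measures
= 70 quarter-note beats


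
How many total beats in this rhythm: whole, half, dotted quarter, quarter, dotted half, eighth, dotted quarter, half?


Beat values:
  whole = 4 beats
  half = 2 beats
  dotted quarter = 1.5 beats
  quarter = 1 beat
  dotted half = 3 beats
  eighth = 0.5 beats
  dotted quarter = 1.5 beats
  half = 2 beats
Sum = 4 + 2 + 1.5 + 1 + 3 + 0.5 + 1.5 + 2
= 15.5 beats


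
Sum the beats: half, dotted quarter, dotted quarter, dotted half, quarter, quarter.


Beat values:
  half = 2 beats
  dotted quarter = 1.5 beats
  dotted quarter = 1.5 beats
  dotted half = 3 beats
  quarter = 1 beat
  quarter = 1 beat
Sum = 2 + 1.5 + 1.5 + 3 + 1 + 1
= 10 beats


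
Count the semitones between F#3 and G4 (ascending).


Let's work it out.
Absolute semitone position = octave×12 + chromatic position
F#3: 3×12 + 6 = 42
G4: 4×12 + 7 = 55
Difference = 55 - 42 = 13
= 13 semitones


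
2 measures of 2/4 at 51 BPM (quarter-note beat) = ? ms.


Quarter-note beat duration = 60000 / 51 ms
Beats per measure (2/4) = 2
One measure = 2 × 60000 / 51 = 120000 / 51 ms
2 measures = 2 × 120000 / 51 = 240000 / 51
= 4705.9 ms


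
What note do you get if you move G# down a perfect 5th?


perfect 5th: 5 letter names, 7 semitones
Letter: G - 4 → C
Pitch: G# - 7 semitones, spelled as a C → C#
= C#


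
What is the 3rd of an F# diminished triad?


Solution.
Diminished triad = root + minor 3rd (3 semitones) + diminished 5th (6 semitones)
A triad on F# stacks thirds, so the chord tones use letter names F-A-C
Root: F#
Minor 3rd above F#: A
Diminished 5th above F#: C
The 3rd = A


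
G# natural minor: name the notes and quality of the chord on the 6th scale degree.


Solution.
G# natural minor scale: G# A# B C# D# E F#
Diatonic triad on degree 6 stacks scale notes 6, 1, 3: E G# B
E→G# = 4 semitones; E→B = 7 semitones → major triad
= E G# B (major)


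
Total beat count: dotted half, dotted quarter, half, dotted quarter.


Working:
Beat values:
  dotted half = 3 beats
  dotted quarter = 1.5 beats
  half = 2 beats
  dotted quarter = 1.5 beats
Sum = 3 + 1.5 + 2 + 1.5
= 8 beats


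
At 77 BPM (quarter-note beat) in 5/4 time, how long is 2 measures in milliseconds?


Quarter-note beat duration = 60000 / 77 ms
Beats per measure (5/4) = 5
One measure = 5 × 60000 / 77 = 300000 / 77 ms
2 measures = 2 × 300000 / 77 = 600000 / 77
= 7792.2 ms


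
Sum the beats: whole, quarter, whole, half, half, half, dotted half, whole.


Reasoning:
Beat values:
  whole = 4 beats
  quarter = 1 beat
  whole = 4 beats
  half = 2 beats
  half = 2 beats
  half = 2 beats
  dotted half = 3 beats
  whole = 4 beats
Sum = 4 + 1 + 4 + 2 + 2 + 2 + 3 + 4
= 22 beats


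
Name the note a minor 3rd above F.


A 3rd spans 3 letter names, so from F we land on A
A minor 3rd = 3 semitones above F
Spell A at that pitch: Ab
= Ab


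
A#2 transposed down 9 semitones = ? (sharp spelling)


Let's work it out.
A#2: chromatic position 10 in octave 2 → absolute = 2×12 + 10 = 34
Transpose down 9: 34 - 9 = 25
25 = 2×12 + 1 → C# in octave 2
Result = C#2


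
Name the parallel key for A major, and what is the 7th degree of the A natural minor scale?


Step by step:
Parallel keys share the same tonic but differ in mode
A major → parallel is A minor
A natural minor scale: A B C D E F G
= A minor; 7th degree = G


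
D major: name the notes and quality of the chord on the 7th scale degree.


D major scale: D E F# G A B C#
Diatonic triad on degree 7 stacks scale notes 7, 2, 4: C# E G
C#→E = 3 semitones; C#→G = 6 semitones → diminished triad
= C# E G (diminished)


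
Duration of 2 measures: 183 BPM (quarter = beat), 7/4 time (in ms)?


Step by step:
Quarter-note beat duration = 60000 / 183 ms
Beats per measure (7/4) = 7
One measure = 7 × 60000 / 183 = 420000 / 183 ms
2 measures = 2 × 420000 / 183 = 840000 / 183
= 4590.2 ms


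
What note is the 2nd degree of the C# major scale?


Reasoning:
Major scale pattern: W-W-H-W-W-W-H (2-2-1-2-2-2-1 semitones)
Starting from C#:
  C# + 2 semitones → D#
  D# + 2 semitones → E#
  E# + 1 semitone → F#
  F# + 2 semitones → G#
  G# + 2 semitones → A#
  A# + 2 semitones → B#
  B# + 1 semitone → C#
Scale: C# D# E# F# G# A# B#
Degree 2 = D#


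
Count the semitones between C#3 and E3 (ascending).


Absolute semitone position = octave×12 + chromatic position
C#3: 3×12 + 1 = 37
E3: 3×12 + 4 = 40
Difference = 40 - 37 = 3
= 3 semitones


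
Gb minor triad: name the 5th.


Step by step:
Minor triad = root + minor 3rd (3 semitones) + perfect 5th (7 semitones)
A triad on Gb stacks thirds, so the chord tones use letter names G-B-D
Root: Gb
Minor 3rd above Gb: Bbb
Perfect 5th above Gb: Db
The 5th = Db


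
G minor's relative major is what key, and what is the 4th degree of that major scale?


Solution.
The relative major shares the key signature and is a minor 3rd above the minor tonic
A minor 3rd above G is Bb
→ relative major of G minor is Bb major
Bb major scale: Bb C D Eb F G A
= Bb major; 4th degree = Eb


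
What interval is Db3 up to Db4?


Solution.
Letter names: D → D spans 8 letter names → an octave
Semitones: Db3 → Db4 = 12 half-steps
An octave of 12 semitones is a perfect octave
= perfect octave


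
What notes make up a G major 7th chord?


Major 7th chord = root + major 3rd + perfect 5th + major 7th
Seventh chords stack in thirds, so the letter names are G-B-D-F
Root: G
Major 3rd above G: B
Perfect 5th above G: D
Major 7th above G: F#
Chord = G B D F#


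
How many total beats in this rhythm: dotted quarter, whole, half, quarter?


Solution.
Beat values:
  dotted quarter = 1.5 beats
  whole = 4 beats
  half = 2 beats
  quarter = 1 beat
Sum = 1.5 + 4 + 2 + 1
= 8.5 beats


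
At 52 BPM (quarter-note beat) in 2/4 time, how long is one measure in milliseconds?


Solution.
Quarter-note beat duration = 60000 / 52 ms
Beats per measure (2/4) = 2
One measure = 2 × 60000 / 52 = 120000 / 52 ms
= 2307.7 ms


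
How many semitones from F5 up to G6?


Reasoning:
Absolute semitone position = octave×12 + chromatic position
F5: 5×12 + 5 = 65
G6: 6×12 + 7 = 79
Difference = 79 - 65 = 14
= 14 semitones


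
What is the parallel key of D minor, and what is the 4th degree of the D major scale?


Working:
Parallel keys share the same tonic but differ in mode
D minor → parallel is D major
D major scale: D E F# G A B C#
= D major; 4th degree = G


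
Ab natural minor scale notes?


Natural minor scale pattern: W-H-W-W-H-W-W (2-1-2-2-1-2-2 semitones)
Starting from Ab:
  Ab + 2 semitones → Bb
  Bb + 1 semitone → Cb
  Cb + 2 semitones → Db
  Db + 2 semitones → Eb
  Eb + 1 semitone → Fb
  Fb + 2 semitones → Gb
  Gb + 2 semitones → Ab
Scale = Ab Bb Cb Db Eb Fb Gb


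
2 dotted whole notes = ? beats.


Step by step:
Base whole note = 4 beats
Dot 1 adds half the previous value: +2
One dotted whole = 4 + 2 = 6
2 of them = 2 × 6 = 12
= 12 beats


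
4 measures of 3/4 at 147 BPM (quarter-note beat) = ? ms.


Quarter-note beat duration = 60000 / 147 ms
Beats per measure (3/4) = 3
One measure = 3 × 60000 / 147 = 180000 / 147 ms
4 measures = 4 × 180000 / 147 = 720000 / 147
= 4898.0 ms


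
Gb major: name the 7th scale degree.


Working:
Major scale pattern: W-W-H-W-W-W-H (2-2-1-2-2-2-1 semitones)
Starting from Gb:
  Gb + 2 semitones → Ab
  Ab + 2 semitones → Bb
  Bb + 1 semitone → Cb
  Cb + 2 semitones → Db
  Db + 2 semitones → Eb
  Eb + 2 semitones → F
  F + 1 semitone → Gb
Scale: Gb Ab Bb Cb Db Eb F
Degree 7 = F


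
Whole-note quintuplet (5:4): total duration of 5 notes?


Solution.
Quintuplet: 5 notes occupy the space of 4 whole notes
Space = 4 × 4 = 16 beats
Each quintuplet note = 16 / 5 = 16/5 beats
5 notes = 5 × 16/5 = 16
= 16 beats


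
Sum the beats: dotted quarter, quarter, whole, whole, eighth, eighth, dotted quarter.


Beat values:
  dotted quarter = 1.5 beats
  quarter = 1 beat
  whole = 4 beats
  whole = 4 beats
  eighth = 0.5 beats
  eighth = 0.5 beats
  dotted quarter = 1.5 beats
Sum = 1.5 + 1 + 4 + 4 + 0.5 + 0.5 + 1.5
= 13 beats


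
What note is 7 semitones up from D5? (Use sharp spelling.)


Step by step:
D5: chromatic position 2 in octave 5 → absolute = 5×12 + 2 = 62
Transpose up 7: 62 + 7 = 69
69 = 5×12 + 9 → A in octave 5
Result = A5


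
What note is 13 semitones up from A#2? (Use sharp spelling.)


Working:
A#2: chromatic position 10 in octave 2 → absolute = 2×12 + 10 = 34
Transpose up 13: 34 + 13 = 47
47 = 3×12 + 11 → B in octave 3
Result = B3


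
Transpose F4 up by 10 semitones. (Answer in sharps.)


Working:
F4: chromatic position 5 in octave 4 → absolute = 4×12 + 5 = 53
Transpose up 10: 53 + 10 = 63
63 = 5×12 + 3 → D# in octave 5
Result = D#5


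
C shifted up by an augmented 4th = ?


Reasoning:
augmented 4th: 4 letter names, 6 semitones
Letter: C + 3 → F
Pitch: C + 6 semitones, spelled as an F → F#
= F#


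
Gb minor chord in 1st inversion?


Let's work it out.
Root position: Gb Bbb Db
1st inversion: move root up an octave
Bass note: Bbb
Notes (bottom to top) = Bbb Db Gb


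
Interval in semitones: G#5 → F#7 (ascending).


Let's work it out.
Absolute semitone position = octave×12 + chromatic position
G#5: 5×12 + 8 = 68
F#7: 7×12 + 6 = 90
Difference = 90 - 68 = 22
= 22 semitones


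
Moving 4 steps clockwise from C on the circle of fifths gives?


Each clockwise step on the circle of fifths moves up a perfect 5th
From C: C → G → D → A → E
= E


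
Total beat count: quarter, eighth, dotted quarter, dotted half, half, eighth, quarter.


Beat values:
  quarter = 1 beat
  eighth = 0.5 beats
  dotted quarter = 1.5 beats
  dotted half = 3 beats
  half = 2 beats
  eighth = 0.5 beats
  quarter = 1 beat
Sum = 1 + 0.5 + 1.5 + 3 + 2 + 0.5 + 1
= 9.5 beats


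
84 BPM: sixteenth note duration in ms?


Let's work it out.
One quarter-note beat = 60000 / BPM = 60000 / 84 ms
Sixteenth note = 1/4 × quarter note
Duration = 1/4 × 60000 / 84 = 15000 / 84
= 178.6 ms


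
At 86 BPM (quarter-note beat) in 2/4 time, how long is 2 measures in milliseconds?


Reasoning:
Quarter-note beat duration = 60000 / 86 ms
Beats per measure (2/4) = 2
One measure = 2 × 60000 / 86 = 120000 / 86 ms
2 measures = 2 × 120000 / 86 = 240000 / 86
= 2790.7 ms


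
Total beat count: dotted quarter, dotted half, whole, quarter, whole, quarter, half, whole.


Step by step:
Beat values:
  dotted quarter = 1.5 beats
  dotted half = 3 beats
  whole = 4 beats
  quarter = 1 beat
  whole = 4 beats
  quarter = 1 beat
  half = 2 beats
  whole = 4 beats
Sum = 1.5 + 3 + 4 + 1 + 4 + 1 + 2 + 4
= 20.5 beats


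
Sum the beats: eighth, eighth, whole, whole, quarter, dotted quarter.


Let's work it out.
Beat values:
  eighth = 0.5 beats
  eighth = 0.5 beats
  whole = 4 beats
  whole = 4 beats
  quarter = 1 beat
  dotted quarter = 1.5 beats
Sum = 0.5 + 0.5 + 4 + 4 + 1 + 1.5
= 11.5 beats


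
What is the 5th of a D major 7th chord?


Major 7th chord = root + major 3rd + perfect 5th + major 7th
Seventh chords stack in thirds, so the letter names are D-F-A-C
Root: D
Major 3rd above D: F#
Perfect 5th above D: A
Major 7th above D: C#
The 5th = A


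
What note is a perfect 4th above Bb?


Step by step:
A 4th spans 4 letter names, so from B we land on E
A perfect 4th = 5 semitones above Bb
Spell E at that pitch: Eb
= Eb


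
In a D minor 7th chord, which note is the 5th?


Minor 7th chord = root + minor 3rd + perfect 5th + minor 7th
Seventh chords stack in thirds, so the letter names are D-F-A-C
Root: D
Minor 3rd above D: F
Perfect 5th above D: A
Minor 7th above D: C
The 5th = A


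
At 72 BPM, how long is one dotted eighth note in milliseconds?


One quarter-note beat = 60000 / BPM = 60000 / 72 ms
Dotted eighth note = 3/4 × quarter note
Duration = 3/4 × 60000 / 72 = 45000 / 72
= 625.0 ms


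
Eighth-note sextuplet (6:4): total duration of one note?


Working:
Sextuplet: 6 notes occupy the space of 4 eighth notes
Space = 4 × 1/2 = 2 beats
Each sextuplet note = 2 / 6 = 1/3 beats
= 1/3 beats


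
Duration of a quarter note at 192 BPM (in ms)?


Let's work it out.
One quarter-note beat = 60000 / BPM = 60000 / 192 ms
Duration = 60000 / 192
= 312.5 ms


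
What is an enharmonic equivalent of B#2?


Working:
Enharmonic notes sound the same pitch but are spelled with different letter names
B# and C name the same pitch class
Octave numbers change at C, so B#2 = C3
= C3


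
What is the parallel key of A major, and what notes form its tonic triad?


Reasoning:
Parallel keys share the same tonic but differ in mode
A major → parallel is A minor
Tonic triad of A minor = A C E
= A minor; triad = A C E


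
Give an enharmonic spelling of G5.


Solution.
Enharmonic notes sound the same pitch but are spelled with different letter names
G and Abb name the same pitch class
= Abb5


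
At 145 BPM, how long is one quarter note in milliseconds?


Solution.
One quarter-note beat = 60000 / BPM = 60000 / 145 ms
Duration = 60000 / 145
= 413.8 ms


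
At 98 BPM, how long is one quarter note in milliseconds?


Step by step:
One quarter-note beat = 60000 / BPM = 60000 / 98 ms
Duration = 60000 / 98
= 612.2 ms


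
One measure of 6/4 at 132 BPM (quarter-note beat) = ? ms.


Quarter-note beat duration = 60000 / 132 ms
Beats per measure (6/4) = 6
One measure = 6 × 60000 / 132 = 360000 / 132 ms
= 2727.3 ms


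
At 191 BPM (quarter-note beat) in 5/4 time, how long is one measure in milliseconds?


Step by step:
Quarter-note beat duration = 60000 / 191 ms
Beats per measure (5/4) = 5
One measure = 5 × 60000 / 191 = 300000 / 191 ms
= 1570.7 ms


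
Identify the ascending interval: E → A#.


Step by step:
Letter names: E → A spans 4 letter names → a 4th
Semitones: E → A# = 6 half-steps
A 4th of 6 semitones is an augmented 4th
= augmented 4th


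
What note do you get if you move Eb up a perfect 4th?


Solution.
perfect 4th: 4 letter names, 5 semitones
Letter: E + 3 → A
Pitch: Eb + 5 semitones, spelled as an A → Ab
= Ab


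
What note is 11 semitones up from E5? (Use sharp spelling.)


Solution.
E5: chromatic position 4 in octave 5 → absolute = 5×12 + 4 = 64
Transpose up 11: 64 + 11 = 75
75 = 6×12 + 3 → D# in octave 6
Result = D#6


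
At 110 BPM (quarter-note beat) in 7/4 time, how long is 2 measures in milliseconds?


Reasoning:
Quarter-note beat duration = 60000 / 110 ms
Beats per measure (7/4) = 7
One measure = 7 × 60000 / 110 = 420000 / 110 ms
2 measures = 2 × 420000 / 110 = 840000 / 110
= 7636.4 ms


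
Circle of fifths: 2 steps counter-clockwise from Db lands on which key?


Solution.
Each counter-clockwise step moves down a perfect 5th (= up a perfect 4th)
From Db: Db → F#/Gb → B
= B


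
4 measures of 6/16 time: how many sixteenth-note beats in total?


Time signature 6/16: the bottom number 16 means the sixteenth note gets one count
The top number 6 means 6 sixteenth-note beats per measure
Total = 6 × 4 measures
= 24 sixteenth-note beats


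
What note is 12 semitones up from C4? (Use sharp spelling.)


C4: chromatic position 0 in octave 4 → absolute = 4×12 + 0 = 48
Transpose up 12: 48 + 12 = 60
60 = 5×12 + 0 → C in octave 5
Result = C5


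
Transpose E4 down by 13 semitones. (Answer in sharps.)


Working:
E4: chromatic position 4 in octave 4 → absolute = 4×12 + 4 = 52
Transpose down 13: 52 - 13 = 39
39 = 3×12 + 3 → D# in octave 3
Result = D#3


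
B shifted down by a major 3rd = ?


Let's work it out.
major 3rd: 3 letter names, 4 semitones
Letter: B - 2 → G
Pitch: B - 4 semitones, spelled as a G → G
= G


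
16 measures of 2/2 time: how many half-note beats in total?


Solution.
Time signature 2/2: the bottom number 2 means the half note gets one count
The top number 2 means 2 half-note beats per measure
Total = 2 × 16 measures
= 32 half-note beats


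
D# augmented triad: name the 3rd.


Solution.
Augmented triad = root + major 3rd (4 semitones) + augmented 5th (8 semitones)
A triad on D# stacks thirds, so the chord tones use letter names D-F-A
Root: D#
Major 3rd above D#: F##
Augmented 5th above D#: A##
The 3rd = F##


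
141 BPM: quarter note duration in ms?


Solution.
One quarter-note beat = 60000 / BPM = 60000 / 141 ms
Duration = 60000 / 141
= 425.5 ms


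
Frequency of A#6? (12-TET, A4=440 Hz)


Reasoning:
f = 440 × 2^(n/12) where n = semitones from A4
A#6: 25 semitones from A4
f = 440 × 2^(25/12)
f = 1864.66 Hz


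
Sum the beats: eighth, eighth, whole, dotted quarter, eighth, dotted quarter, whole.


Beat values:
  eighth = 0.5 beats
  eighth = 0.5 beats
  whole = 4 beats
  dotted quarter = 1.5 beats
  eighth = 0.5 beats
  dotted quarter = 1.5 beats
  whole = 4 beats
Sum = 0.5 + 0.5 + 4 + 1.5 + 0.5 + 1.5 + 4
= 12.5 beats


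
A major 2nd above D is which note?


Step by step:
A 2nd spans 2 letter names, so from D we land on E
A major 2nd = 2 semitones above D
Spell E at that pitch: E
= E


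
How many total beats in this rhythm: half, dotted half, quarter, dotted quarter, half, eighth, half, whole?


Let's work it out.
Beat values:
  half = 2 beats
  dotted half = 3 beats
  quarter = 1 beat
  dotted quarter = 1.5 beats
  half = 2 beats
  eighth = 0.5 beats
  half = 2 beats
  whole = 4 beats
Sum = 2 + 3 + 1 + 1.5 + 2 + 0.5 + 2 + 4
= 16 beats


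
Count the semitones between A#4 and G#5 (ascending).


Absolute semitone position = octave×12 + chromatic position
A#4: 4×12 + 10 = 58
G#5: 5×12 + 8 = 68
Difference = 68 - 58 = 10
= 10 semitones


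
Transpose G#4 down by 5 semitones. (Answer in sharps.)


Solution.
G#4: chromatic position 8 in octave 4 → absolute = 4×12 + 8 = 56
Transpose down 5: 56 - 5 = 51
51 = 4×12 + 3 → D# in octave 4
Result = D#4


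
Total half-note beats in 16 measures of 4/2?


Reasoning:
Time signature 4/2: the bottom number 2 means the half note gets one count
The top number 4 means 4 half-note beats per measure
Total = 4 × 16 measures
= 64 half-note beats


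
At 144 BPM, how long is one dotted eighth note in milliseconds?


One quarter-note beat = 60000 / BPM = 60000 / 144 ms
Dotted eighth note = 3/4 × quarter note
Duration = 3/4 × 60000 / 144 = 45000 / 144
= 312.5 ms


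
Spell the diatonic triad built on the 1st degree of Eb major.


Solution.
Eb major scale: Eb F G Ab Bb C D
Diatonic triad on degree 1 stacks scale notes 1, 3, 5: Eb G Bb
Eb→G = 4 semitones; Eb→Bb = 7 semitones → major triad
= Eb G Bb (major)


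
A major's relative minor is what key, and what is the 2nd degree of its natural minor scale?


The relative minor shares the major's key signature and starts on its 6th degree
6th degree = a major 6th above the tonic; a major 6th above A is F#
→ relative minor of A major is F# minor
F# natural minor scale: F# G# A B C# D E
= F# minor; 2nd degree = G#


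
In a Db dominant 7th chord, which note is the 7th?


Dominant 7th chord = root + major 3rd + perfect 5th + minor 7th
Seventh chords stack in thirds, so the letter names are D-F-A-C
Root: Db
Major 3rd above Db: F
Perfect 5th above Db: Ab
Minor 7th above Db: Cb
The 7th = Cb


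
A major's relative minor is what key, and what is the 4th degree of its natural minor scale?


Working:
The relative minor shares the major's key signature and starts on its 6th degree
6th degree = a major 6th above the tonic; a major 6th above A is F#
→ relative minor of A major is F# minor
F# natural minor scale: F# G# A B C# D E
= F# minor; 4th degree = B


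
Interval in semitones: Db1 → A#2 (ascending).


Let's work it out.
Absolute semitone position = octave×12 + chromatic position
Db1: 1×12 + 1 = 13
A#2: 2×12 + 10 = 34
Difference = 34 - 13 = 21
= 21 semitones


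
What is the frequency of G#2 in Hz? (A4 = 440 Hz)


Reasoning:
f = 440 × 2^(n/12) where n = semitones from A4
G#2: -25 semitones from A4
f = 440 × 2^(-25/12)
f = 103.83 Hz


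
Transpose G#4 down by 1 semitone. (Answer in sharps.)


G#4: chromatic position 8 in octave 4 → absolute = 4×12 + 8 = 56
Transpose down 1: 56 - 1 = 55
55 = 4×12 + 7 → G in octave 4
Result = G4


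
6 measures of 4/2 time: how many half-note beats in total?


Time signature 4/2: the bottom number 2 means the half note gets one count
The top number 4 means 4 half-note beats per measure
Total = 4 × 6 measures
= 24 half-note beats


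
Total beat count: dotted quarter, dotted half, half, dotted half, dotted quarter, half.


Working:
Beat values:
  dotted quarter = 1.5 beats
  dotted half = 3 beats
  half = 2 beats
  dotted half = 3 beats
  dotted quarter = 1.5 beats
  half = 2 beats
Sum = 1.5 + 3 + 2 + 3 + 1.5 + 2
= 13 beats


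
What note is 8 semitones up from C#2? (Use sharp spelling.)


Let's work it out.
C#2: chromatic position 1 in octave 2 → absolute = 2×12 + 1 = 25
Transpose up 8: 25 + 8 = 33
33 = 2×12 + 9 → A in octave 2
Result = A2


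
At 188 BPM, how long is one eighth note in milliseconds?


Working:
One quarter-note beat = 60000 / BPM = 60000 / 188 ms
Eighth note = 1/2 × quarter note
Duration = 1/2 × 60000 / 188 = 30000 / 188
= 159.6 ms


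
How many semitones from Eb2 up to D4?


Let's work it out.
Absolute semitone position = octave×12 + chromatic position
Eb2: 2×12 + 3 = 27
D4: 4×12 + 2 = 50
Difference = 50 - 27 = 23
= 23 semitones


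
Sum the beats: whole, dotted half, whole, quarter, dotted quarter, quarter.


Beat values:
  whole = 4 beats
  dotted half = 3 beats
  whole = 4 beats
  quarter = 1 beat
  dotted quarter = 1.5 beats
  quarter = 1 beat
Sum = 4 + 3 + 4 + 1 + 1.5 + 1
= 14.5 beats


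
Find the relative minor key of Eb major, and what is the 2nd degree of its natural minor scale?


Let's work it out.
The relative minor shares the major's key signature and starts on its 6th degree
6th degree = a major 6th above the tonic; a major 6th above Eb is C
→ relative minor of Eb major is C minor
C natural minor scale: C D Eb F G Ab Bb
= C minor; 2nd degree = D


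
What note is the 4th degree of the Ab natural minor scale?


Let's work it out.
Natural minor scale pattern: W-H-W-W-H-W-W (2-1-2-2-1-2-2 semitones)
Starting from Ab:
  Ab + 2 semitones → Bb
  Bb + 1 semitone → Cb
  Cb + 2 semitones → Db
  Db + 2 semitones → Eb
  Eb + 1 semitone → Fb
  Fb + 2 semitones → Gb
  Gb + 2 semitones → Ab
Scale: Ab Bb Cb Db Eb Fb Gb
Degree 4 = Db


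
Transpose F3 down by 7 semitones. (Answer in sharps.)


Step by step:
F3: chromatic position 5 in octave 3 → absolute = 3×12 + 5 = 41
Transpose down 7: 41 - 7 = 34
34 = 2×12 + 10 → A# in octave 2
Result = A#2


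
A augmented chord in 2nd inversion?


Let's work it out.
Root position: A C# E#
2nd inversion: move root and 3rd up an octave
Bass note: E#
Notes (bottom to top) = E# A C#


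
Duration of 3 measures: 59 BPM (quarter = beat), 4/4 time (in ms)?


Working:
Quarter-note beat duration = 60000 / 59 ms
Beats per measure (4/4) = 4
One measure = 4 × 60000 / 59 = 240000 / 59 ms
3 measures = 3 × 240000 / 59 = 720000 / 59
= 12203.4 ms


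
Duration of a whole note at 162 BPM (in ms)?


One quarter-note beat = 60000 / BPM = 60000 / 162 ms
Whole note = 4 × quarter note
Duration = 4 × 60000 / 162 = 240000 / 162
= 1481.5 ms


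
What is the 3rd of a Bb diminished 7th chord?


Solution.
Diminished 7th chord = root + minor 3rd + diminished 5th + diminished 7th
Seventh chords stack in thirds, so the letter names are B-D-F-A
Root: Bb
Minor 3rd above Bb: Db
Diminished 5th above Bb: Fb
Diminished 7th above Bb: Abb
The 3rd = Db


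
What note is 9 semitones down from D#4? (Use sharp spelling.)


D#4: chromatic position 3 in octave 4 → absolute = 4×12 + 3 = 51
Transpose down 9: 51 - 9 = 42
42 = 3×12 + 6 → F# in octave 3
Result = F#3


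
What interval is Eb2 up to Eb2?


Step by step:
Letter names: E → E spans 1 letter name → a unison
Semitones: Eb2 → Eb2 = 0 half-steps
A unison of 0 semitones is a perfect unison
= perfect unison


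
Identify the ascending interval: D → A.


Reasoning:
Letter names: D → A spans 5 letter names → a 5th
Semitones: D → A = 7 half-steps
A 5th of 7 semitones is a perfect 5th
= perfect 5th


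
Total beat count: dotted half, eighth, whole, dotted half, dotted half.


Let's work it out.
Beat values:
  dotted half = 3 beats
  eighth = 0.5 beats
  whole = 4 beats
  dotted half = 3 beats
  dotted half = 3 beats
Sum = 3 + 0.5 + 4 + 3 + 3
= 13.5 beats


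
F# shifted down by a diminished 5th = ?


Step by step:
diminished 5th: 5 letter names, 6 semitones
Letter: F - 4 → B
Pitch: F# - 6 semitones, spelled as a B → B#
= B#


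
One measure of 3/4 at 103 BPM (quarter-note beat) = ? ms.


Reasoning:
Quarter-note beat duration = 60000 / 103 ms
Beats per measure (3/4) = 3
One measure = 3 × 60000 / 103 = 180000 / 103 ms
= 1747.6 ms


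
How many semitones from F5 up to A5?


Solution.
Absolute semitone position = octave×12 + chromatic position
F5: 5×12 + 5 = 65
A5: 5×12 + 9 = 69
Difference = 69 - 65 = 4
= 4 semitones


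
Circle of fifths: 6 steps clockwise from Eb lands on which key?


Reasoning:
Each clockwise step on the circle of fifths moves up a perfect 5th
From Eb: Eb → Bb → F → C → G → D → A
= A


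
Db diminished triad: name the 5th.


Diminished triad = root + minor 3rd (3 semitones) + diminished 5th (6 semitones)
A triad on Db stacks thirds, so the chord tones use letter names D-F-A
Root: Db
Minor 3rd above Db: Fb
Diminished 5th above Db: Abb
The 5th = Abb


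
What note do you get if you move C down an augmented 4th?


Step by step:
augmented 4th: 4 letter names, 6 semitones
Letter: C - 3 → G
Pitch: C - 6 semitones, spelled as a G → Gb
= Gb


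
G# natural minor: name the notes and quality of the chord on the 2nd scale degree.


G# natural minor scale: G# A# B C# D# E F#
Diatonic triad on degree 2 stacks scale notes 2, 4, 6: A# C# E
A#→C# = 3 semitones; A#→E = 6 semitones → diminished triad
= A# C# E (diminished)


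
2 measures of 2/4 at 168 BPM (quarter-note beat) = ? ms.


Quarter-note beat duration = 60000 / 168 ms
Beats per measure (2/4) = 2
One measure = 2 × 60000 / 168 = 120000 / 168 ms
2 measures = 2 × 120000 / 168 = 240000 / 168
= 1428.6 ms


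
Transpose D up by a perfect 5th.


Solution.
perfect 5th: 5 letter names, 7 semitones
Letter: D + 4 → A
Pitch: D + 7 semitones, spelled as an A → A
= A


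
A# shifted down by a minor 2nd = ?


Working:
minor 2nd: 2 letter names, 1 semitones
Letter: A - 1 → G
Pitch: A# - 1 semitones, spelled as a G → G##
= G##


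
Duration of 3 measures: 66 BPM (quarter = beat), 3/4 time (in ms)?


Solution.
Quarter-note beat duration = 60000 / 66 ms
Beats per measure (3/4) = 3
One measure = 3 × 60000 / 66 = 180000 / 66 ms
3 measures = 3 × 180000 / 66 = 540000 / 66
= 8181.8 ms


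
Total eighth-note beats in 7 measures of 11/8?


Solution.
Time signature 11/8: the bottom number 8 means the eighth note gets one count
The top number 11 means 11 eighth-note beats per measure
Total = 11 × 7 measures
= 77 eighth-note beats


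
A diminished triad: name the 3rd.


Solution.
Diminished triad = root + minor 3rd (3 semitones) + diminished 5th (6 semitones)
A triad on A stacks thirds, so the chord tones use letter names A-C-E
Root: A
Minor 3rd above A: C
Diminished 5th above A: Eb
The 3rd = C


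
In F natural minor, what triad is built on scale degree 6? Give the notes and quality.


Step by step:
F natural minor scale: F G Ab Bb C Db Eb
Diatonic triad on degree 6 stacks scale notes 6, 1, 3: Db F Ab
Db→F = 4 semitones; Db→Ab = 7 semitones → major triad
= Db F Ab (major)


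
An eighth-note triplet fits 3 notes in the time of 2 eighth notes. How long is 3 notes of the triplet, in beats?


Triplet: 3 notes occupy the space of 2 eighth notes
Space = 2 × 1/2 = 1 beat
Each triplet note = 1 / 3 = 1/3 beats
3 notes = 3 × 1/3 = 1
= 1 beat


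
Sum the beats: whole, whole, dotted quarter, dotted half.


Solution.
Beat values:
  whole = 4 beats
  whole = 4 beats
  dotted quarter = 1.5 beats
  dotted half = 3 beats
Sum = 4 + 4 + 1.5 + 3
= 12.5 beats


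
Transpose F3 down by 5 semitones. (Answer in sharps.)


F3: chromatic position 5 in octave 3 → absolute = 3×12 + 5 = 41
Transpose down 5: 41 - 5 = 36
36 = 3×12 + 0 → C in octave 3
Result = C3


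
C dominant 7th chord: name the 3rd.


Reasoning:
Dominant 7th chord = root + major 3rd + perfect 5th + minor 7th
Seventh chords stack in thirds, so the letter names are C-E-G-B
Root: C
Major 3rd above C: E
Perfect 5th above C: G
Minor 7th above C: Bb
The 3rd = E


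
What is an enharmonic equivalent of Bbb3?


Reasoning:
Enharmonic notes sound the same pitch but are spelled with different letter names
Bbb and A name the same pitch class
= A3


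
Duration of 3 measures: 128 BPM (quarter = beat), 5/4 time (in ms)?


Let's work it out.
Quarter-note beat duration = 60000 / 128 ms
Beats per measure (5/4) = 5
One measure = 5 × 60000 / 128 = 300000 / 128 ms
3 measures = 3 × 300000 / 128 = 900000 / 128
= 7031.2 ms


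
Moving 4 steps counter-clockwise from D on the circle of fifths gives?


Let's work it out.
Each counter-clockwise step moves down a perfect 5th (= up a perfect 4th)
From D: D → G → C → F → Bb
= Bb


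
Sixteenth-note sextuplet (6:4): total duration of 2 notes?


Sextuplet: 6 notes occupy the space of 4 sixteenth notes
Space = 4 × 1/4 = 1 beat
Each sextuplet note = 1 / 6 = 1/6 beats
2 notes = 2 × 1/6 = 1/3
= 1/3 beats


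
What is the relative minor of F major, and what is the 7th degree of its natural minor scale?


The relative minor shares the major's key signature and starts on its 6th degree
6th degree = a major 6th above the tonic; a major 6th above F is D
→ relative minor of F major is D minor
D natural minor scale: D E F G A Bb C
= D minor; 7th degree = C
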